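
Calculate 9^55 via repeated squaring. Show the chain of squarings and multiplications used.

Computing 9^55 by squaring (build up from 9^1; each line after the first costs one multiplication):

9^1 = 9
9^2 = (9^1)^2 = 9^2 = 81
9^3 = 9 * 9^2 = 9 * 81 = 729
9^6 = (9^3)^2 = 729^2 = 531441
9^12 = (9^6)^2 = 531441^2 = 282429536481
9^13 = 9 * 9^12 = 9 * 282429536481 = 2541865828329
9^26 = (9^13)^2 = 2541865828329^2 = 6461081889226673298932241
9^27 = 9 * 9^26 = 9 * 6461081889226673298932241 = 58149737003040059690390169
9^54 = (9^27)^2 = 58149737003040059690390169^2 = 3381391913522726342930221472392241170198527451848561
9^55 = 9 * 9^54 = 9 * 3381391913522726342930221472392241170198527451848561 = 30432527221704537086371993251530170531786747066637049

Result: 30432527221704537086371993251530170531786747066637049
Multiplications needed: 9 (9 lines after 9^1)

9^55 = 30432527221704537086371993251530170531786747066637049. Using exponentiation by squaring, this requires 9 multiplications. The key idea: if the exponent is even, square the half-power; if odd, multiply by the base once.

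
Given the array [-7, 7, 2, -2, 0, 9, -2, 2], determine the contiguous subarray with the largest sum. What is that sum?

Using Kadane's algorithm on [-7, 7, 2, -2, 0, 9, -2, 2]:

Scanning through the array:
Position 1 (value 7): max_ending_here = 7, max_so_far = 7
Position 2 (value 2): max_ending_here = 9, max_so_far = 9
Position 3 (value -2): max_ending_here = 7, max_so_far = 9
Position 4 (value 0): max_ending_here = 7, max_so_far = 9
Position 5 (value 9): max_ending_here = 16, max_so_far = 16
Position 6 (value -2): max_ending_here = 14, max_so_far = 16
Position 7 (value 2): max_ending_here = 16, max_so_far = 16

Maximum subarray: [7, 2, -2, 0, 9]
Maximum sum: 16

The maximum subarray is [7, 2, -2, 0, 9] with sum 16. This subarray runs from index 1 to index 5.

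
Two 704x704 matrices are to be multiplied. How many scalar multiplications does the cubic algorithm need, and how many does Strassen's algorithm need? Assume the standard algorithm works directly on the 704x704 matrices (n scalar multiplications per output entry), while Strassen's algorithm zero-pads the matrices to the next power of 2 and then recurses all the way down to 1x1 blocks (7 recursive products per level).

Matrix multiplication for 704x704 matrices:

Strassen's algorithm requires power-of-2 dimensions. Pad 704x704 to 1024x1024 (next power of 2).

Standard algorithm: 704^3 = 348913664 multiplications
Strassen's algorithm: 7^(log2(1024)) = 7^10 = 282475249 multiplications
Savings: 348913664 - 282475249 = 66438415 multiplications

Standard: 348913664 multiplications (704^3). Strassen: 282475249 multiplications (7^10, after padding to 1024x1024). Strassen reduces 8 recursive multiplications to 7 at each level.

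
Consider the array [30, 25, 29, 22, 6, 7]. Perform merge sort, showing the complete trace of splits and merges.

Merge sort trace:

Split: [30, 25, 29, 22, 6, 7] -> [30, 25, 29] and [22, 6, 7]
  Split: [30, 25, 29] -> [30] and [25, 29]
    Split: [25, 29] -> [25] and [29]
    Merge: [25] + [29] -> [25, 29]
  Merge: [30] + [25, 29] -> [25, 29, 30]
  Split: [22, 6, 7] -> [22] and [6, 7]
    Split: [6, 7] -> [6] and [7]
    Merge: [6] + [7] -> [6, 7]
  Merge: [22] + [6, 7] -> [6, 7, 22]
Merge: [25, 29, 30] + [6, 7, 22] -> [6, 7, 22, 25, 29, 30]

Final sorted array: [6, 7, 22, 25, 29, 30]

The merge sort proceeds by recursively splitting the array and merging sorted halves.
After all merges, the sorted array is [6, 7, 22, 25, 29, 30].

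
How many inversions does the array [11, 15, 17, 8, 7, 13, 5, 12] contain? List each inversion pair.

Finding inversions in [11, 15, 17, 8, 7, 13, 5, 12]:

(0, 3): arr[0]=11 > arr[3]=8
(0, 4): arr[0]=11 > arr[4]=7
(0, 6): arr[0]=11 > arr[6]=5
(1, 3): arr[1]=15 > arr[3]=8
(1, 4): arr[1]=15 > arr[4]=7
(1, 5): arr[1]=15 > arr[5]=13
(1, 6): arr[1]=15 > arr[6]=5
(1, 7): arr[1]=15 > arr[7]=12
(2, 3): arr[2]=17 > arr[3]=8
(2, 4): arr[2]=17 > arr[4]=7
(2, 5): arr[2]=17 > arr[5]=13
(2, 6): arr[2]=17 > arr[6]=5
(2, 7): arr[2]=17 > arr[7]=12
(3, 4): arr[3]=8 > arr[4]=7
(3, 6): arr[3]=8 > arr[6]=5
(4, 6): arr[4]=7 > arr[6]=5
(5, 6): arr[5]=13 > arr[6]=5
(5, 7): arr[5]=13 > arr[7]=12

Total inversions: 18

The array has 18 inversion(s): (0,3), (0,4), (0,6), (1,3), (1,4), (1,5), (1,6), (1,7), (2,3), (2,4), (2,5), (2,6), (2,7), (3,4), (3,6), (4,6), (5,6), (5,7). Each pair (i,j) satisfies i < j and arr[i] > arr[j].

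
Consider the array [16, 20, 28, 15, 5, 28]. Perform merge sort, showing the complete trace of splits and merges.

Merge sort trace:

Split: [16, 20, 28, 15, 5, 28] -> [16, 20, 28] and [15, 5, 28]
  Split: [16, 20, 28] -> [16] and [20, 28]
    Split: [20, 28] -> [20] and [28]
    Merge: [20] + [28] -> [20, 28]
  Merge: [16] + [20, 28] -> [16, 20, 28]
  Split: [15, 5, 28] -> [15] and [5, 28]
    Split: [5, 28] -> [5] and [28]
    Merge: [5] + [28] -> [5, 28]
  Merge: [15] + [5, 28] -> [5, 15, 28]
Merge: [16, 20, 28] + [5, 15, 28] -> [5, 15, 16, 20, 28, 28]

Final sorted array: [5, 15, 16, 20, 28, 28]

The merge sort proceeds by recursively splitting the array and merging sorted halves.
After all merges, the sorted array is [5, 15, 16, 20, 28, 28].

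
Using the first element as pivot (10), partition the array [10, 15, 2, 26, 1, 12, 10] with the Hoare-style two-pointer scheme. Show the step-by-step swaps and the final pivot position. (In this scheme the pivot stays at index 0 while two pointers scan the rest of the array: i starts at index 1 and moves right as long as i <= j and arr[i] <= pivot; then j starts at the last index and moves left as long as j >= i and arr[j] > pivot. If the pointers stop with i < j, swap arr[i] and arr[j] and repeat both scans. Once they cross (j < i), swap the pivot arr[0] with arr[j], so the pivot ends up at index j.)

Hoare-style two-pointer partition with pivot = 10:

Initial array: [10, 15, 2, 26, 1, 12, 10]

Pointers start at i = 1, j = 6.
i stops at index 1 (arr[1]=15 > 10), j stops at index 6 (arr[6]=10 <= 10): swap arr[1] and arr[6], array becomes [10, 10, 2, 26, 1, 12, 15]
i stops at index 3 (arr[3]=26 > 10), j stops at index 4 (arr[4]=1 <= 10): swap arr[3] and arr[4], array becomes [10, 10, 2, 1, 26, 12, 15]
i ends at 4, j ends at 3: the pointers have crossed (j < i), so scanning stops.

Swap pivot arr[0] with arr[3] to place pivot at position 3: [1, 10, 2, 10, 26, 12, 15]
Pivot position: 3

After partitioning with pivot 10, the array becomes [1, 10, 2, 10, 26, 12, 15]. The pivot is placed at index 3. All elements to the left of the pivot are <= 10, and all elements to the right are > 10.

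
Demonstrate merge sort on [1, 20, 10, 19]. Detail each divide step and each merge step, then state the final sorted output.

Merge sort trace:

Split: [1, 20, 10, 19] -> [1, 20] and [10, 19]
  Split: [1, 20] -> [1] and [20]
  Merge: [1] + [20] -> [1, 20]
  Split: [10, 19] -> [10] and [19]
  Merge: [10] + [19] -> [10, 19]
Merge: [1, 20] + [10, 19] -> [1, 10, 19, 20]

Final sorted array: [1, 10, 19, 20]

The merge sort proceeds by recursively splitting the array and merging sorted halves.
After all merges, the sorted array is [1, 10, 19, 20].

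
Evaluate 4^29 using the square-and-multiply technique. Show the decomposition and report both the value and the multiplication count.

Computing 4^29 by squaring (build up from 4^1; each line after the first costs one multiplication):

4^1 = 4
4^2 = (4^1)^2 = 4^2 = 16
4^3 = 4 * 4^2 = 4 * 16 = 64
4^6 = (4^3)^2 = 64^2 = 4096
4^7 = 4 * 4^6 = 4 * 4096 = 16384
4^14 = (4^7)^2 = 16384^2 = 268435456
4^28 = (4^14)^2 = 268435456^2 = 72057594037927936
4^29 = 4 * 4^28 = 4 * 72057594037927936 = 288230376151711744

Result: 288230376151711744
Multiplications needed: 7 (7 lines after 4^1)

4^29 = 288230376151711744. Using exponentiation by squaring, this requires 7 multiplications. The key idea: if the exponent is even, square the half-power; if odd, multiply by the base once.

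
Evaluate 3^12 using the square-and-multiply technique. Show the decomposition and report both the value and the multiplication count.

Computing 3^12 by squaring (build up from 3^1; each line after the first costs one multiplication):

3^1 = 3
3^2 = (3^1)^2 = 3^2 = 9
3^3 = 3 * 3^2 = 3 * 9 = 27
3^6 = (3^3)^2 = 27^2 = 729
3^12 = (3^6)^2 = 729^2 = 531441

Result: 531441
Multiplications needed: 4 (4 lines after 3^1)

3^12 = 531441. Using exponentiation by squaring, this requires 4 multiplications. The key idea: if the exponent is even, square the half-power; if odd, multiply by the base once.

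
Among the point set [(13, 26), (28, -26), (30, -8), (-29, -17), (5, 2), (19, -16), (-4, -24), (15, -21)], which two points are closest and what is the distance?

Computing all pairwise distances among 8 points:

d((13, 26), (28, -26)) = 54.1202
d((13, 26), (30, -8)) = 38.0132
d((13, 26), (-29, -17)) = 60.1082
d((13, 26), (5, 2)) = 25.2982
d((13, 26), (19, -16)) = 42.4264
d((13, 26), (-4, -24)) = 52.811
d((13, 26), (15, -21)) = 47.0425
d((28, -26), (30, -8)) = 18.1108
d((28, -26), (-29, -17)) = 57.7062
d((28, -26), (5, 2)) = 36.2353
d((28, -26), (19, -16)) = 13.4536
d((28, -26), (-4, -24)) = 32.0624
d((28, -26), (15, -21)) = 13.9284
d((30, -8), (-29, -17)) = 59.6825
d((30, -8), (5, 2)) = 26.9258
d((30, -8), (19, -16)) = 13.6015
d((30, -8), (-4, -24)) = 37.5766
d((30, -8), (15, -21)) = 19.8494
d((-29, -17), (5, 2)) = 38.9487
d((-29, -17), (19, -16)) = 48.0104
d((-29, -17), (-4, -24)) = 25.9615
d((-29, -17), (15, -21)) = 44.1814
d((5, 2), (19, -16)) = 22.8035
d((5, 2), (-4, -24)) = 27.5136
d((5, 2), (15, -21)) = 25.0799
d((19, -16), (-4, -24)) = 24.3516
d((19, -16), (15, -21)) = 6.4031 <-- minimum
d((-4, -24), (15, -21)) = 19.2354

Closest pair: (19, -16) and (15, -21) with distance 6.4031

The closest pair is (19, -16) and (15, -21) with Euclidean distance 6.4031. For 8 points, brute-force pairwise comparison is shown above. For large n, the divide-and-conquer algorithm (sort by x, recurse on halves, check the dividing strip) achieves O(n log n).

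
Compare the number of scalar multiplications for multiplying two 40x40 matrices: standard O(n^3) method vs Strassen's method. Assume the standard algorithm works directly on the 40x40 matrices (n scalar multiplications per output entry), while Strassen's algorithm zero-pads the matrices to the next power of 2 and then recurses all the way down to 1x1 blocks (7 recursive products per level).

Matrix multiplication for 40x40 matrices:

Strassen's algorithm requires power-of-2 dimensions. Pad 40x40 to 64x64 (next power of 2).

Standard algorithm: 40^3 = 64000 multiplications
Strassen's algorithm: 7^(log2(64)) = 7^6 = 117649 multiplications
Difference: 64000 - 117649 = -53649 (Strassen uses MORE here due to padding overhead — for small or just-over-power-of-2 n, padding can outweigh the per-level savings)

Standard: 64000 multiplications (40^3). Strassen: 117649 multiplications (7^6, after padding to 64x64). Strassen reduces 8 recursive multiplications to 7 at each level.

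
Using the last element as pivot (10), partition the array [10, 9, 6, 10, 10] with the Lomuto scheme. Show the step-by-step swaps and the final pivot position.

Lomuto partition with pivot = 10:

Initial array: [10, 9, 6, 10, 10]

arr[0]=10 <= 10: swap with position 0, array becomes [10, 9, 6, 10, 10]
arr[1]=9 <= 10: swap with position 1, array becomes [10, 9, 6, 10, 10]
arr[2]=6 <= 10: swap with position 2, array becomes [10, 9, 6, 10, 10]
arr[3]=10 <= 10: swap with position 3, array becomes [10, 9, 6, 10, 10]

Place pivot at position 4: [10, 9, 6, 10, 10]
Pivot position: 4

After partitioning with pivot 10, the array becomes [10, 9, 6, 10, 10]. The pivot is placed at index 4. All elements to the left of the pivot are <= 10, and all elements to the right are > 10.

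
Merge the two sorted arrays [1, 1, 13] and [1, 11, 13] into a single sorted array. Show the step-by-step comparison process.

Merging process:

Compare 1 vs 1: take 1 from left. Merged: [1]
Compare 1 vs 1: take 1 from left. Merged: [1, 1]
Compare 13 vs 1: take 1 from right. Merged: [1, 1, 1]
Compare 13 vs 11: take 11 from right. Merged: [1, 1, 1, 11]
Compare 13 vs 13: take 13 from left. Merged: [1, 1, 1, 11, 13]
Append remaining from right: [13]. Merged: [1, 1, 1, 11, 13, 13]

Final merged array: [1, 1, 1, 11, 13, 13]
Total comparisons: 5

The merged array is [1, 1, 1, 11, 13, 13], requiring 5 comparisons. The merge step runs in O(n) time where n is the total number of elements.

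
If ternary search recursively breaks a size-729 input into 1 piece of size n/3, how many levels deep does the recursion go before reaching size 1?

For divide and conquer with division factor 3:

Problem sizes at each level:
Level 0: 729
Level 1: 243
Level 2: 81
Level 3: 27
Level 4: 9
Level 5: 3
Level 6: 1

The root is level 0 and the size-1 base case is level 6 (the tree spans levels 0 through 6, i.e. 7 levels counting the root), so the depth is the number of divisions: log_3(729) = 6

The recursion tree depth is log_3(729) = 6. At each level, the problem size is divided by 3, so it takes 6 divisions to reduce to a base case of size 1. The algorithm makes 1 recursive call at each level.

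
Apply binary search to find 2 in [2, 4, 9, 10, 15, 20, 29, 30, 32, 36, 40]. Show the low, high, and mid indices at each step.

Binary search for 2 in [2, 4, 9, 10, 15, 20, 29, 30, 32, 36, 40]:

lo=0, hi=10, mid=5, arr[mid]=20 -> 20 > 2, search left half
lo=0, hi=4, mid=2, arr[mid]=9 -> 9 > 2, search left half
lo=0, hi=1, mid=0, arr[mid]=2 -> Found target at index 0!

Binary search finds 2 at index 0 after 3 comparisons. The search repeatedly halves the search space by comparing with the middle element.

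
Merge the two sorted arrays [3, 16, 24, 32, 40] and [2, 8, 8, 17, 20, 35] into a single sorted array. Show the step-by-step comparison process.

Merging process:

Compare 3 vs 2: take 2 from right. Merged: [2]
Compare 3 vs 8: take 3 from left. Merged: [2, 3]
Compare 16 vs 8: take 8 from right. Merged: [2, 3, 8]
Compare 16 vs 8: take 8 from right. Merged: [2, 3, 8, 8]
Compare 16 vs 17: take 16 from left. Merged: [2, 3, 8, 8, 16]
Compare 24 vs 17: take 17 from right. Merged: [2, 3, 8, 8, 16, 17]
Compare 24 vs 20: take 20 from right. Merged: [2, 3, 8, 8, 16, 17, 20]
Compare 24 vs 35: take 24 from left. Merged: [2, 3, 8, 8, 16, 17, 20, 24]
Compare 32 vs 35: take 32 from left. Merged: [2, 3, 8, 8, 16, 17, 20, 24, 32]
Compare 40 vs 35: take 35 from right. Merged: [2, 3, 8, 8, 16, 17, 20, 24, 32, 35]
Append remaining from left: [40]. Merged: [2, 3, 8, 8, 16, 17, 20, 24, 32, 35, 40]

Final merged array: [2, 3, 8, 8, 16, 17, 20, 24, 32, 35, 40]
Total comparisons: 10

The merged array is [2, 3, 8, 8, 16, 17, 20, 24, 32, 35, 40], requiring 10 comparisons. The merge step runs in O(n) time where n is the total number of elements.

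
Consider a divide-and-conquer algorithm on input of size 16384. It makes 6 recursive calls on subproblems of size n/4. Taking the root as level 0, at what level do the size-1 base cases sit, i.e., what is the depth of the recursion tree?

For divide and conquer with division factor 4:

Problem sizes at each level:
Level 0: 16384
Level 1: 4096
Level 2: 1024
Level 3: 256
Level 4: 64
Level 5: 16
Level 6: 4
Level 7: 1

The root is level 0 and the size-1 base case is level 7 (the tree spans levels 0 through 7, i.e. 8 levels counting the root), so the depth is the number of divisions: log_4(16384) = 7

The recursion tree depth is log_4(16384) = 7. At each level, the problem size is divided by 4, so it takes 7 divisions to reduce to a base case of size 1. The algorithm makes 6 recursive calls at each level.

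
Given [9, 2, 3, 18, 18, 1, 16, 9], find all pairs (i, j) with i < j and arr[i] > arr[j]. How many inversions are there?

Finding inversions in [9, 2, 3, 18, 18, 1, 16, 9]:

(0, 1): arr[0]=9 > arr[1]=2
(0, 2): arr[0]=9 > arr[2]=3
(0, 5): arr[0]=9 > arr[5]=1
(1, 5): arr[1]=2 > arr[5]=1
(2, 5): arr[2]=3 > arr[5]=1
(3, 5): arr[3]=18 > arr[5]=1
(3, 6): arr[3]=18 > arr[6]=16
(3, 7): arr[3]=18 > arr[7]=9
(4, 5): arr[4]=18 > arr[5]=1
(4, 6): arr[4]=18 > arr[6]=16
(4, 7): arr[4]=18 > arr[7]=9
(6, 7): arr[6]=16 > arr[7]=9

Total inversions: 12

The array has 12 inversion(s): (0,1), (0,2), (0,5), (1,5), (2,5), (3,5), (3,6), (3,7), (4,5), (4,6), (4,7), (6,7). Each pair (i,j) satisfies i < j and arr[i] > arr[j].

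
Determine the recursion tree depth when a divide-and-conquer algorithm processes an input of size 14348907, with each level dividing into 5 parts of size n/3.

For divide and conquer with division factor 3:

Problem sizes at each level:
Level 0: 14348907
Level 1: 4782969
Level 2: 1594323
Level 3: 531441
Level 4: 177147
Level 5: 59049
Level 6: 19683
Level 7: 6561
Level 8: 2187
Level 9: 729
Level 10: 243
Level 11: 81
Level 12: 27
Level 13: 9
Level 14: 3
Level 15: 1

The root is level 0 and the size-1 base case is level 15 (the tree spans levels 0 through 15, i.e. 16 levels counting the root), so the depth is the number of divisions: log_3(14348907) = 15

The recursion tree depth is log_3(14348907) = 15. At each level, the problem size is divided by 3, so it takes 15 divisions to reduce to a base case of size 1. The algorithm makes 5 recursive calls at each level.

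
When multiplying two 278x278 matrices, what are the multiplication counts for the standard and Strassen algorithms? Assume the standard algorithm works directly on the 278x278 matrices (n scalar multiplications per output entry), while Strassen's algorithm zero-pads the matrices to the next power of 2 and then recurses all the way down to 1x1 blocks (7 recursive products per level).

Matrix multiplication for 278x278 matrices:

Strassen's algorithm requires power-of-2 dimensions. Pad 278x278 to 512x512 (next power of 2).

Standard algorithm: 278^3 = 21484952 multiplications
Strassen's algorithm: 7^(log2(512)) = 7^9 = 40353607 multiplications
Difference: 21484952 - 40353607 = -18868655 (Strassen uses MORE here due to padding overhead — for small or just-over-power-of-2 n, padding can outweigh the per-level savings)

Standard: 21484952 multiplications (278^3). Strassen: 40353607 multiplications (7^9, after padding to 512x512). Strassen reduces 8 recursive multiplications to 7 at each level.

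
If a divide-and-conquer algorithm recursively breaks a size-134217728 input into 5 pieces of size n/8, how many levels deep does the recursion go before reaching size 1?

For divide and conquer with division factor 8:

Problem sizes at each level:
Level 0: 134217728
Level 1: 16777216
Level 2: 2097152
Level 3: 262144
Level 4: 32768
Level 5: 4096
Level 6: 512
Level 7: 64
Level 8: 8
Level 9: 1

The root is level 0 and the size-1 base case is level 9 (the tree spans levels 0 through 9, i.e. 10 levels counting the root), so the depth is the number of divisions: log_8(134217728) = 9

The recursion tree depth is log_8(134217728) = 9. At each level, the problem size is divided by 8, so it takes 9 divisions to reduce to a base case of size 1. The algorithm makes 5 recursive calls at each level.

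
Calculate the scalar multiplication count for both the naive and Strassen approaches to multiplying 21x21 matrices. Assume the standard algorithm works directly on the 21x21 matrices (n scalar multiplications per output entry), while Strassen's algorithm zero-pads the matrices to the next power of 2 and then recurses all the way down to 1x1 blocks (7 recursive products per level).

Matrix multiplication for 21x21 matrices:

Strassen's algorithm requires power-of-2 dimensions. Pad 21x21 to 32x32 (next power of 2).

Standard algorithm: 21^3 = 9261 multiplications
Strassen's algorithm: 7^(log2(32)) = 7^5 = 16807 multiplications
Difference: 9261 - 16807 = -7546 (Strassen uses MORE here due to padding overhead — for small or just-over-power-of-2 n, padding can outweigh the per-level savings)

Standard: 9261 multiplications (21^3). Strassen: 16807 multiplications (7^5, after padding to 32x32). Strassen reduces 8 recursive multiplications to 7 at each level.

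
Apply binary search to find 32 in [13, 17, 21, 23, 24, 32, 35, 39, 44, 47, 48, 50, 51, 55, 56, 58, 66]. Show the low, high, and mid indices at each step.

Binary search for 32 in [13, 17, 21, 23, 24, 32, 35, 39, 44, 47, 48, 50, 51, 55, 56, 58, 66]:

lo=0, hi=16, mid=8, arr[mid]=44 -> 44 > 32, search left half
lo=0, hi=7, mid=3, arr[mid]=23 -> 23 < 32, search right half
lo=4, hi=7, mid=5, arr[mid]=32 -> Found target at index 5!

Binary search finds 32 at index 5 after 3 comparisons. The search repeatedly halves the search space by comparing with the middle element.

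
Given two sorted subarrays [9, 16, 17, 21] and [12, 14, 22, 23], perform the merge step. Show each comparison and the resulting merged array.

Merging process:

Compare 9 vs 12: take 9 from left. Merged: [9]
Compare 16 vs 12: take 12 from right. Merged: [9, 12]
Compare 16 vs 14: take 14 from right. Merged: [9, 12, 14]
Compare 16 vs 22: take 16 from left. Merged: [9, 12, 14, 16]
Compare 17 vs 22: take 17 from left. Merged: [9, 12, 14, 16, 17]
Compare 21 vs 22: take 21 from left. Merged: [9, 12, 14, 16, 17, 21]
Append remaining from right: [22, 23]. Merged: [9, 12, 14, 16, 17, 21, 22, 23]

Final merged array: [9, 12, 14, 16, 17, 21, 22, 23]
Total comparisons: 6

The merged array is [9, 12, 14, 16, 17, 21, 22, 23], requiring 6 comparisons. The merge step runs in O(n) time where n is the total number of elements.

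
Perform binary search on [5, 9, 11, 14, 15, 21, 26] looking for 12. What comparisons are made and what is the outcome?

Binary search for 12 in [5, 9, 11, 14, 15, 21, 26]:

lo=0, hi=6, mid=3, arr[mid]=14 -> 14 > 12, search left half
lo=0, hi=2, mid=1, arr[mid]=9 -> 9 < 12, search right half
lo=2, hi=2, mid=2, arr[mid]=11 -> 11 < 12, search right half
lo=3 > hi=2, target 12 not found

Binary search determines that 12 is not in the array after 3 comparisons. The search space was exhausted without finding the target.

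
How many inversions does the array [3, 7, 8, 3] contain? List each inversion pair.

Finding inversions in [3, 7, 8, 3]:

(1, 3): arr[1]=7 > arr[3]=3
(2, 3): arr[2]=8 > arr[3]=3

Total inversions: 2

The array has 2 inversion(s): (1,3), (2,3). Each pair (i,j) satisfies i < j and arr[i] > arr[j].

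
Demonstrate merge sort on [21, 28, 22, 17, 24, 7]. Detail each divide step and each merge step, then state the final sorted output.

Merge sort trace:

Split: [21, 28, 22, 17, 24, 7] -> [21, 28, 22] and [17, 24, 7]
  Split: [21, 28, 22] -> [21] and [28, 22]
    Split: [28, 22] -> [28] and [22]
    Merge: [28] + [22] -> [22, 28]
  Merge: [21] + [22, 28] -> [21, 22, 28]
  Split: [17, 24, 7] -> [17] and [24, 7]
    Split: [24, 7] -> [24] and [7]
    Merge: [24] + [7] -> [7, 24]
  Merge: [17] + [7, 24] -> [7, 17, 24]
Merge: [21, 22, 28] + [7, 17, 24] -> [7, 17, 21, 22, 24, 28]

Final sorted array: [7, 17, 21, 22, 24, 28]

The merge sort proceeds by recursively splitting the array and merging sorted halves.
After all merges, the sorted array is [7, 17, 21, 22, 24, 28].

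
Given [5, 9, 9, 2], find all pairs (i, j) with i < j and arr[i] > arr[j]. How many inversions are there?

Finding inversions in [5, 9, 9, 2]:

(0, 3): arr[0]=5 > arr[3]=2
(1, 3): arr[1]=9 > arr[3]=2
(2, 3): arr[2]=9 > arr[3]=2

Total inversions: 3

The array has 3 inversion(s): (0,3), (1,3), (2,3). Each pair (i,j) satisfies i < j and arr[i] > arr[j].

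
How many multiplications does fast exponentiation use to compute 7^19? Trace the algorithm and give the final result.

Computing 7^19 by squaring (build up from 7^1; each line after the first costs one multiplication):

7^1 = 7
7^2 = (7^1)^2 = 7^2 = 49
7^4 = (7^2)^2 = 49^2 = 2401
7^8 = (7^4)^2 = 2401^2 = 5764801
7^9 = 7 * 7^8 = 7 * 5764801 = 40353607
7^18 = (7^9)^2 = 40353607^2 = 1628413597910449
7^19 = 7 * 7^18 = 7 * 1628413597910449 = 11398895185373143

Result: 11398895185373143
Multiplications needed: 6 (6 lines after 7^1)

7^19 = 11398895185373143. Using exponentiation by squaring, this requires 6 multiplications. The key idea: if the exponent is even, square the half-power; if odd, multiply by the base once.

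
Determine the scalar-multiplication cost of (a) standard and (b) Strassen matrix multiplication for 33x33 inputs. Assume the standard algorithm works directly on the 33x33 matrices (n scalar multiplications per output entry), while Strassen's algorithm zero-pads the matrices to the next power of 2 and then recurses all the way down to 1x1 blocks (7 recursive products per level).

Matrix multiplication for 33x33 matrices:

Strassen's algorithm requires power-of-2 dimensions. Pad 33x33 to 64x64 (next power of 2).

Standard algorithm: 33^3 = 35937 multiplications
Strassen's algorithm: 7^(log2(64)) = 7^6 = 117649 multiplications
Difference: 35937 - 117649 = -81712 (Strassen uses MORE here due to padding overhead — for small or just-over-power-of-2 n, padding can outweigh the per-level savings)

Standard: 35937 multiplications (33^3). Strassen: 117649 multiplications (7^6, after padding to 64x64). Strassen reduces 8 recursive multiplications to 7 at each level.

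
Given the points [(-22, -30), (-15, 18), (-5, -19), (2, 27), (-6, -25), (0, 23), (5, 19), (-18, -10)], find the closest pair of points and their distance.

Computing all pairwise distances among 8 points:

d((-22, -30), (-15, 18)) = 48.5077
d((-22, -30), (-5, -19)) = 20.2485
d((-22, -30), (2, 27)) = 61.8466
d((-22, -30), (-6, -25)) = 16.7631
d((-22, -30), (0, 23)) = 57.3847
d((-22, -30), (5, 19)) = 55.9464
d((-22, -30), (-18, -10)) = 20.3961
d((-15, 18), (-5, -19)) = 38.3275
d((-15, 18), (2, 27)) = 19.2354
d((-15, 18), (-6, -25)) = 43.9318
d((-15, 18), (0, 23)) = 15.8114
d((-15, 18), (5, 19)) = 20.025
d((-15, 18), (-18, -10)) = 28.1603
d((-5, -19), (2, 27)) = 46.5296
d((-5, -19), (-6, -25)) = 6.0828
d((-5, -19), (0, 23)) = 42.2966
d((-5, -19), (5, 19)) = 39.2938
d((-5, -19), (-18, -10)) = 15.8114
d((2, 27), (-6, -25)) = 52.6118
d((2, 27), (0, 23)) = 4.4721 <-- minimum
d((2, 27), (5, 19)) = 8.544
d((2, 27), (-18, -10)) = 42.0595
d((-6, -25), (0, 23)) = 48.3735
d((-6, -25), (5, 19)) = 45.3542
d((-6, -25), (-18, -10)) = 19.2094
d((0, 23), (5, 19)) = 6.4031
d((0, 23), (-18, -10)) = 37.5899
d((5, 19), (-18, -10)) = 37.0135

Closest pair: (2, 27) and (0, 23) with distance 4.4721

The closest pair is (2, 27) and (0, 23) with Euclidean distance 4.4721. For 8 points, brute-force pairwise comparison is shown above. For large n, the divide-and-conquer algorithm (sort by x, recurse on halves, check the dividing strip) achieves O(n log n).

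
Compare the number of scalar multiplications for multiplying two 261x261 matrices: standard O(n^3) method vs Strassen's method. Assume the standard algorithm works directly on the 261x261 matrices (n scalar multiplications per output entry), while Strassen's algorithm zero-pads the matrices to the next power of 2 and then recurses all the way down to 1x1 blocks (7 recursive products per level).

Matrix multiplication for 261x261 matrices:

Strassen's algorithm requires power-of-2 dimensions. Pad 261x261 to 512x512 (next power of 2).

Standard algorithm: 261^3 = 17779581 multiplications
Strassen's algorithm: 7^(log2(512)) = 7^9 = 40353607 multiplications
Difference: 17779581 - 40353607 = -22574026 (Strassen uses MORE here due to padding overhead — for small or just-over-power-of-2 n, padding can outweigh the per-level savings)

Standard: 17779581 multiplications (261^3). Strassen: 40353607 multiplications (7^9, after padding to 512x512). Strassen reduces 8 recursive multiplications to 7 at each level.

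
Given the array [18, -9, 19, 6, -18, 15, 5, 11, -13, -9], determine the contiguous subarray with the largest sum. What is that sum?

Using Kadane's algorithm on [18, -9, 19, 6, -18, 15, 5, 11, -13, -9]:

Scanning through the array:
Position 1 (value -9): max_ending_here = 9, max_so_far = 18
Position 2 (value 19): max_ending_here = 28, max_so_far = 28
Position 3 (value 6): max_ending_here = 34, max_so_far = 34
Position 4 (value -18): max_ending_here = 16, max_so_far = 34
Position 5 (value 15): max_ending_here = 31, max_so_far = 34
Position 6 (value 5): max_ending_here = 36, max_so_far = 36
Position 7 (value 11): max_ending_here = 47, max_so_far = 47
Position 8 (value -13): max_ending_here = 34, max_so_far = 47
Position 9 (value -9): max_ending_here = 25, max_so_far = 47

Maximum subarray: [18, -9, 19, 6, -18, 15, 5, 11]
Maximum sum: 47

The maximum subarray is [18, -9, 19, 6, -18, 15, 5, 11] with sum 47. This subarray runs from index 0 to index 7.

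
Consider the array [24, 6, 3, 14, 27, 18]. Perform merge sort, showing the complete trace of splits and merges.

Merge sort trace:

Split: [24, 6, 3, 14, 27, 18] -> [24, 6, 3] and [14, 27, 18]
  Split: [24, 6, 3] -> [24] and [6, 3]
    Split: [6, 3] -> [6] and [3]
    Merge: [6] + [3] -> [3, 6]
  Merge: [24] + [3, 6] -> [3, 6, 24]
  Split: [14, 27, 18] -> [14] and [27, 18]
    Split: [27, 18] -> [27] and [18]
    Merge: [27] + [18] -> [18, 27]
  Merge: [14] + [18, 27] -> [14, 18, 27]
Merge: [3, 6, 24] + [14, 18, 27] -> [3, 6, 14, 18, 24, 27]

Final sorted array: [3, 6, 14, 18, 24, 27]

The merge sort proceeds by recursively splitting the array and merging sorted halves.
After all merges, the sorted array is [3, 6, 14, 18, 24, 27].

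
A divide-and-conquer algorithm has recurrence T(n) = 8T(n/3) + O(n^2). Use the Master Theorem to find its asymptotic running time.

Master Theorem for T(n) = 8T(n/3) + O(n^2):

a = 8, b = 3, c = 2
log_b(a) = log_3(8) = 1.8928

Case 3: c = 2 > log_3(8) = 1.8928
T(n) = O(n^2) = O(n^2)

For T(n) = 8T(n/3) + O(n^2): log_3(8) = 1.8928. This is Case 3 of the Master Theorem (c > log_b(a), work dominated by root), giving O(n^2).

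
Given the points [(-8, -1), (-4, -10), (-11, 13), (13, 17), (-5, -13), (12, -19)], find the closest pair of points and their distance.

Computing all pairwise distances among 6 points:

d((-8, -1), (-4, -10)) = 9.8489
d((-8, -1), (-11, 13)) = 14.3178
d((-8, -1), (13, 17)) = 27.6586
d((-8, -1), (-5, -13)) = 12.3693
d((-8, -1), (12, -19)) = 26.9072
d((-4, -10), (-11, 13)) = 24.0416
d((-4, -10), (13, 17)) = 31.9061
d((-4, -10), (-5, -13)) = 3.1623 <-- minimum
d((-4, -10), (12, -19)) = 18.3576
d((-11, 13), (13, 17)) = 24.3311
d((-11, 13), (-5, -13)) = 26.6833
d((-11, 13), (12, -19)) = 39.4081
d((13, 17), (-5, -13)) = 34.9857
d((13, 17), (12, -19)) = 36.0139
d((-5, -13), (12, -19)) = 18.0278

Closest pair: (-4, -10) and (-5, -13) with distance 3.1623

The closest pair is (-4, -10) and (-5, -13) with Euclidean distance 3.1623. For 6 points, brute-force pairwise comparison is shown above. For large n, the divide-and-conquer algorithm (sort by x, recurse on halves, check the dividing strip) achieves O(n log n).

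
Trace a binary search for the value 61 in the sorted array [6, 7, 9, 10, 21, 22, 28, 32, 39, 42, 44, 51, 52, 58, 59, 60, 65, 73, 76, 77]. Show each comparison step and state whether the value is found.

Binary search for 61 in [6, 7, 9, 10, 21, 22, 28, 32, 39, 42, 44, 51, 52, 58, 59, 60, 65, 73, 76, 77]:

lo=0, hi=19, mid=9, arr[mid]=42 -> 42 < 61, search right half
lo=10, hi=19, mid=14, arr[mid]=59 -> 59 < 61, search right half
lo=15, hi=19, mid=17, arr[mid]=73 -> 73 > 61, search left half
lo=15, hi=16, mid=15, arr[mid]=60 -> 60 < 61, search right half
lo=16, hi=16, mid=16, arr[mid]=65 -> 65 > 61, search left half
lo=16 > hi=15, target 61 not found

Binary search determines that 61 is not in the array after 5 comparisons. The search space was exhausted without finding the target.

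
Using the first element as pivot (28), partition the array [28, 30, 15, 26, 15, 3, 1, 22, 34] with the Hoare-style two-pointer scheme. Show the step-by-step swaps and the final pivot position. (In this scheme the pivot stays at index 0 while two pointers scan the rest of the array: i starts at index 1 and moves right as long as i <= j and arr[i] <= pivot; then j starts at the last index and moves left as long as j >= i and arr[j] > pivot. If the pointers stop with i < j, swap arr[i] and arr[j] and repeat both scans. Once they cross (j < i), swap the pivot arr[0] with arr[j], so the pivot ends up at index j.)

Hoare-style two-pointer partition with pivot = 28:

Initial array: [28, 30, 15, 26, 15, 3, 1, 22, 34]

Pointers start at i = 1, j = 8.
i stops at index 1 (arr[1]=30 > 28), j stops at index 7 (arr[7]=22 <= 28): swap arr[1] and arr[7], array becomes [28, 22, 15, 26, 15, 3, 1, 30, 34]
i ends at 7, j ends at 6: the pointers have crossed (j < i), so scanning stops.

Swap pivot arr[0] with arr[6] to place pivot at position 6: [1, 22, 15, 26, 15, 3, 28, 30, 34]
Pivot position: 6

After partitioning with pivot 28, the array becomes [1, 22, 15, 26, 15, 3, 28, 30, 34]. The pivot is placed at index 6. All elements to the left of the pivot are <= 28, and all elements to the right are > 28.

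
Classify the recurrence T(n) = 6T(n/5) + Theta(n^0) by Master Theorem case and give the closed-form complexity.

Master Theorem for T(n) = 6T(n/5) + O(n^0):

a = 6, b = 5, c = 0
log_b(a) = log_5(6) = 1.1133

Case 1: c = 0 < log_5(6) = 1.1133
T(n) = O(n^(log_5 6))

For T(n) = 6T(n/5) + O(n^0): log_5(6) = 1.1133. This is Case 1 of the Master Theorem (c < log_b(a), work dominated by leaves), giving O(n^(log_5 6)).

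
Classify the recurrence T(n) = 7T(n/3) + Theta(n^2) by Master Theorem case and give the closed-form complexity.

Master Theorem for T(n) = 7T(n/3) + O(n^2):

a = 7, b = 3, c = 2
log_b(a) = log_3(7) = 1.7712

Case 3: c = 2 > log_3(7) = 1.7712
T(n) = O(n^2) = O(n^2)

For T(n) = 7T(n/3) + O(n^2): log_3(7) = 1.7712. This is Case 3 of the Master Theorem (c > log_b(a), work dominated by root), giving O(n^2).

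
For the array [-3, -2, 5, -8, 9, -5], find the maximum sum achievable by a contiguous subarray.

Using Kadane's algorithm on [-3, -2, 5, -8, 9, -5]:

Scanning through the array:
Position 1 (value -2): max_ending_here = -2, max_so_far = -2
Position 2 (value 5): max_ending_here = 5, max_so_far = 5
Position 3 (value -8): max_ending_here = -3, max_so_far = 5
Position 4 (value 9): max_ending_here = 9, max_so_far = 9
Position 5 (value -5): max_ending_here = 4, max_so_far = 9

Maximum subarray: [9]
Maximum sum: 9

The maximum subarray is [9] with sum 9. This subarray runs from index 4 to index 4.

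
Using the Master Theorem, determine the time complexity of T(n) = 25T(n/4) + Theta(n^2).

Master Theorem for T(n) = 25T(n/4) + O(n^2):

a = 25, b = 4, c = 2
log_b(a) = log_4(25) = 2.3219

Case 1: c = 2 < log_4(25) = 2.3219
T(n) = O(n^(log_4 25))

For T(n) = 25T(n/4) + O(n^2): log_4(25) = 2.3219. This is Case 1 of the Master Theorem (c < log_b(a), work dominated by leaves), giving O(n^(log_4 25)).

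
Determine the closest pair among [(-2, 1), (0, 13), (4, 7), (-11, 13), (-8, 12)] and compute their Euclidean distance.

Computing all pairwise distances among 5 points:

d((-2, 1), (0, 13)) = 12.1655
d((-2, 1), (4, 7)) = 8.4853
d((-2, 1), (-11, 13)) = 15.0
d((-2, 1), (-8, 12)) = 12.53
d((0, 13), (4, 7)) = 7.2111
d((0, 13), (-11, 13)) = 11.0
d((0, 13), (-8, 12)) = 8.0623
d((4, 7), (-11, 13)) = 16.1555
d((4, 7), (-8, 12)) = 13.0
d((-11, 13), (-8, 12)) = 3.1623 <-- minimum

Closest pair: (-11, 13) and (-8, 12) with distance 3.1623

The closest pair is (-11, 13) and (-8, 12) with Euclidean distance 3.1623. For 5 points, brute-force pairwise comparison is shown above. For large n, the divide-and-conquer algorithm (sort by x, recurse on halves, check the dividing strip) achieves O(n log n).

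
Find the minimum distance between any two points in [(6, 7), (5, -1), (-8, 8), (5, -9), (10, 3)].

Computing all pairwise distances among 5 points:

d((6, 7), (5, -1)) = 8.0623
d((6, 7), (-8, 8)) = 14.0357
d((6, 7), (5, -9)) = 16.0312
d((6, 7), (10, 3)) = 5.6569 <-- minimum
d((5, -1), (-8, 8)) = 15.8114
d((5, -1), (5, -9)) = 8.0
d((5, -1), (10, 3)) = 6.4031
d((-8, 8), (5, -9)) = 21.4009
d((-8, 8), (10, 3)) = 18.6815
d((5, -9), (10, 3)) = 13.0

Closest pair: (6, 7) and (10, 3) with distance 5.6569

The closest pair is (6, 7) and (10, 3) with Euclidean distance 5.6569. For 5 points, brute-force pairwise comparison is shown above. For large n, the divide-and-conquer algorithm (sort by x, recurse on halves, check the dividing strip) achieves O(n log n).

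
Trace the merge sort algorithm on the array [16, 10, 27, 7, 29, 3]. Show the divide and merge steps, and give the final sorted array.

Merge sort trace:

Split: [16, 10, 27, 7, 29, 3] -> [16, 10, 27] and [7, 29, 3]
  Split: [16, 10, 27] -> [16] and [10, 27]
    Split: [10, 27] -> [10] and [27]
    Merge: [10] + [27] -> [10, 27]
  Merge: [16] + [10, 27] -> [10, 16, 27]
  Split: [7, 29, 3] -> [7] and [29, 3]
    Split: [29, 3] -> [29] and [3]
    Merge: [29] + [3] -> [3, 29]
  Merge: [7] + [3, 29] -> [3, 7, 29]
Merge: [10, 16, 27] + [3, 7, 29] -> [3, 7, 10, 16, 27, 29]

Final sorted array: [3, 7, 10, 16, 27, 29]

The merge sort proceeds by recursively splitting the array and merging sorted halves.
After all merges, the sorted array is [3, 7, 10, 16, 27, 29].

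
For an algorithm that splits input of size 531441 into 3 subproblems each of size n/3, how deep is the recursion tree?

For divide and conquer with division factor 3:

Problem sizes at each level:
Level 0: 531441
Level 1: 177147
Level 2: 59049
Level 3: 19683
Level 4: 6561
Level 5: 2187
Level 6: 729
Level 7: 243
Level 8: 81
Level 9: 27
Level 10: 9
Level 11: 3
Level 12: 1

The root is level 0 and the size-1 base case is level 12 (the tree spans levels 0 through 12, i.e. 13 levels counting the root), so the depth is the number of divisions: log_3(531441) = 12

The recursion tree depth is log_3(531441) = 12. At each level, the problem size is divided by 3, so it takes 12 divisions to reduce to a base case of size 1. The algorithm makes 3 recursive calls at each level.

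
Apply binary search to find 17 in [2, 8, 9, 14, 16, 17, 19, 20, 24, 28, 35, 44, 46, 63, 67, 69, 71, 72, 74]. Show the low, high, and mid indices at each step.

Binary search for 17 in [2, 8, 9, 14, 16, 17, 19, 20, 24, 28, 35, 44, 46, 63, 67, 69, 71, 72, 74]:

lo=0, hi=18, mid=9, arr[mid]=28 -> 28 > 17, search left half
lo=0, hi=8, mid=4, arr[mid]=16 -> 16 < 17, search right half
lo=5, hi=8, mid=6, arr[mid]=19 -> 19 > 17, search left half
lo=5, hi=5, mid=5, arr[mid]=17 -> Found target at index 5!

Binary search finds 17 at index 5 after 4 comparisons. The search repeatedly halves the search space by comparing with the middle element.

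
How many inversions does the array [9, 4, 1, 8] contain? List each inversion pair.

Finding inversions in [9, 4, 1, 8]:

(0, 1): arr[0]=9 > arr[1]=4
(0, 2): arr[0]=9 > arr[2]=1
(0, 3): arr[0]=9 > arr[3]=8
(1, 2): arr[1]=4 > arr[2]=1

Total inversions: 4

The array has 4 inversion(s): (0,1), (0,2), (0,3), (1,2). Each pair (i,j) satisfies i < j and arr[i] > arr[j].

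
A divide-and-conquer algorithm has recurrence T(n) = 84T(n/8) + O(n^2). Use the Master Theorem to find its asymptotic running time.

Master Theorem for T(n) = 84T(n/8) + O(n^2):

a = 84, b = 8, c = 2
log_b(a) = log_8(84) = 2.1308

Case 1: c = 2 < log_8(84) = 2.1308
T(n) = O(n^(log_8 84))

For T(n) = 84T(n/8) + O(n^2): log_8(84) = 2.1308. This is Case 1 of the Master Theorem (c < log_b(a), work dominated by leaves), giving O(n^(log_8 84)).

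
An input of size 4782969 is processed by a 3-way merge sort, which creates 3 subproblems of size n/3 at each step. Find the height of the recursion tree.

For divide and conquer with division factor 3:

Problem sizes at each level:
Level 0: 4782969
Level 1: 1594323
Level 2: 531441
Level 3: 177147
Level 4: 59049
Level 5: 19683
Level 6: 6561
Level 7: 2187
Level 8: 729
Level 9: 243
Level 10: 81
Level 11: 27
Level 12: 9
Level 13: 3
Level 14: 1

The root is level 0 and the size-1 base case is level 14 (the tree spans levels 0 through 14, i.e. 15 levels counting the root), so the depth is the number of divisions: log_3(4782969) = 14

The recursion tree depth is log_3(4782969) = 14. At each level, the problem size is divided by 3, so it takes 14 divisions to reduce to a base case of size 1. The algorithm makes 3 recursive calls at each level.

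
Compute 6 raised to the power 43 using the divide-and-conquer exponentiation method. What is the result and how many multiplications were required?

Computing 6^43 by squaring (build up from 6^1; each line after the first costs one multiplication):

6^1 = 6
6^2 = (6^1)^2 = 6^2 = 36
6^4 = (6^2)^2 = 36^2 = 1296
6^5 = 6 * 6^4 = 6 * 1296 = 7776
6^10 = (6^5)^2 = 7776^2 = 60466176
6^20 = (6^10)^2 = 60466176^2 = 3656158440062976
6^21 = 6 * 6^20 = 6 * 3656158440062976 = 21936950640377856
6^42 = (6^21)^2 = 21936950640377856^2 = 481229803398374426442198455156736
6^43 = 6 * 6^42 = 6 * 481229803398374426442198455156736 = 2887378820390246558653190730940416

Result: 2887378820390246558653190730940416
Multiplications needed: 8 (8 lines after 6^1)

6^43 = 2887378820390246558653190730940416. Using exponentiation by squaring, this requires 8 multiplications. The key idea: if the exponent is even, square the half-power; if odd, multiply by the base once.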